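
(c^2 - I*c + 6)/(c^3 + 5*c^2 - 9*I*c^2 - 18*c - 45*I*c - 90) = (c + 2*I)/(c^2 + c*(5 - 6*I) - 30*I)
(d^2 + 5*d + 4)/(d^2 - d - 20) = (d + 1)/(d - 5)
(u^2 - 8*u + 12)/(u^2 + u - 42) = (u - 2)/(u + 7)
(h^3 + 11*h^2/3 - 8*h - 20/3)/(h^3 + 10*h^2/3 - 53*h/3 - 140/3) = (3*h^2 - 4*h - 4)/(3*h^2 - 5*h - 28)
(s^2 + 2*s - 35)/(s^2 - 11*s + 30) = (s + 7)/(s - 6)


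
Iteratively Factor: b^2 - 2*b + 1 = (b - 1)*(b - 1)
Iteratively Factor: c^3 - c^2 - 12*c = (c + 3)*(c^2 - 4*c) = (c - 4)*(c + 3)*(c)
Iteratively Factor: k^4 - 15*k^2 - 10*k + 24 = (k - 4)*(k^3 + 4*k^2 + k - 6) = (k - 4)*(k + 3)*(k^2 + k - 2) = (k - 4)*(k - 1)*(k + 3)*(k + 2)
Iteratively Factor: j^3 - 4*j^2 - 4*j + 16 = (j + 2)*(j^2 - 6*j + 8) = (j - 2)*(j + 2)*(j - 4)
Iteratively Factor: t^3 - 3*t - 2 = (t + 1)*(t^2 - t - 2) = (t + 1)^2*(t - 2)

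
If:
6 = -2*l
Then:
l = -3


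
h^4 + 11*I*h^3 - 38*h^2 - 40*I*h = h*(h + 2*I)*(h + 4*I)*(h + 5*I)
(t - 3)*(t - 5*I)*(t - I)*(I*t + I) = I*t^4 + 6*t^3 - 2*I*t^3 - 12*t^2 - 8*I*t^2 - 18*t + 10*I*t + 15*I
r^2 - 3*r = r*(r - 3)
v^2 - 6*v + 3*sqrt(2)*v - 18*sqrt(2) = (v - 6)*(v + 3*sqrt(2))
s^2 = s^2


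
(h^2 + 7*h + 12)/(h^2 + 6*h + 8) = (h + 3)/(h + 2)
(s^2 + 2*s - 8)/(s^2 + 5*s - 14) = (s + 4)/(s + 7)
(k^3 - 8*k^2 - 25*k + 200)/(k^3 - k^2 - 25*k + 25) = (k - 8)/(k - 1)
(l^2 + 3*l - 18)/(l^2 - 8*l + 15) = (l + 6)/(l - 5)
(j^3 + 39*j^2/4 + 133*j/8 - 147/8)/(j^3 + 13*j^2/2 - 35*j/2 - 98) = (j - 3/4)/(j - 4)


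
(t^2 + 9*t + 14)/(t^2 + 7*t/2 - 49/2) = 2*(t + 2)/(2*t - 7)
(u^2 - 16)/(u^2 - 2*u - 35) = (16 - u^2)/(-u^2 + 2*u + 35)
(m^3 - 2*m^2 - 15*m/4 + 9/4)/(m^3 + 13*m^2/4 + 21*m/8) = 2*(2*m^2 - 7*m + 3)/(m*(4*m + 7))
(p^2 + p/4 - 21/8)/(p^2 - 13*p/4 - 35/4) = (p - 3/2)/(p - 5)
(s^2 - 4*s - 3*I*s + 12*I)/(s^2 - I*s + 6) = (s - 4)/(s + 2*I)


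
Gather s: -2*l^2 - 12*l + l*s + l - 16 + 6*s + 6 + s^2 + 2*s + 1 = -2*l^2 - 11*l + s^2 + s*(l + 8) - 9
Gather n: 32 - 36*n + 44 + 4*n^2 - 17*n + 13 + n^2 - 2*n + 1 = 5*n^2 - 55*n + 90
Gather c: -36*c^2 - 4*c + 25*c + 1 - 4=-36*c^2 + 21*c - 3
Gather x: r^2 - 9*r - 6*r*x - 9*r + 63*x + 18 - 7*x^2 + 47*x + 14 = r^2 - 18*r - 7*x^2 + x*(110 - 6*r) + 32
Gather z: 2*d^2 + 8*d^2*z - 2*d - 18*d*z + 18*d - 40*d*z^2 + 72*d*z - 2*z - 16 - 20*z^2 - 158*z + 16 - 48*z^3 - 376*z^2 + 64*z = 2*d^2 + 16*d - 48*z^3 + z^2*(-40*d - 396) + z*(8*d^2 + 54*d - 96)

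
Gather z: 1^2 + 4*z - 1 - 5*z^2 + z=-5*z^2 + 5*z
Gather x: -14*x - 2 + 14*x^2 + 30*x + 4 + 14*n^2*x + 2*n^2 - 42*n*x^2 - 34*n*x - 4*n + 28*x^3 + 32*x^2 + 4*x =2*n^2 - 4*n + 28*x^3 + x^2*(46 - 42*n) + x*(14*n^2 - 34*n + 20) + 2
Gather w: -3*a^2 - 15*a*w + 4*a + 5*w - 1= -3*a^2 + 4*a + w*(5 - 15*a) - 1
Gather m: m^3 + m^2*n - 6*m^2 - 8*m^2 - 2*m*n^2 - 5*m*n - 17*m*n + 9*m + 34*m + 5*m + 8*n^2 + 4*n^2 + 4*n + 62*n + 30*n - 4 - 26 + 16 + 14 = m^3 + m^2*(n - 14) + m*(-2*n^2 - 22*n + 48) + 12*n^2 + 96*n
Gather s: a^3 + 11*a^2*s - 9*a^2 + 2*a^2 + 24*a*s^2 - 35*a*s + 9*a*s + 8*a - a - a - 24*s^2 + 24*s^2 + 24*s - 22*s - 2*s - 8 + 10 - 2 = a^3 - 7*a^2 + 24*a*s^2 + 6*a + s*(11*a^2 - 26*a)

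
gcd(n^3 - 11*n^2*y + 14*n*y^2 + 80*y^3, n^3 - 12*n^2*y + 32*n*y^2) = -n + 8*y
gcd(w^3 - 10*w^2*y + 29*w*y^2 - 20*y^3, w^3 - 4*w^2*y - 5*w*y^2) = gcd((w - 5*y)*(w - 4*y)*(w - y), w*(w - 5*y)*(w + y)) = -w + 5*y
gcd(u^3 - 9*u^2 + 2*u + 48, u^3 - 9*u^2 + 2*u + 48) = u^3 - 9*u^2 + 2*u + 48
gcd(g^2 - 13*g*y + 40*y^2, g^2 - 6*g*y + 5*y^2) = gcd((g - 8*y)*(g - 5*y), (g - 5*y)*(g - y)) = -g + 5*y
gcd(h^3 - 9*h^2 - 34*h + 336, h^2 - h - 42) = h^2 - h - 42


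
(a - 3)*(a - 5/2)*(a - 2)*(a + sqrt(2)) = a^4 - 15*a^3/2 + sqrt(2)*a^3 - 15*sqrt(2)*a^2/2 + 37*a^2/2 - 15*a + 37*sqrt(2)*a/2 - 15*sqrt(2)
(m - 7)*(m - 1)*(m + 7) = m^3 - m^2 - 49*m + 49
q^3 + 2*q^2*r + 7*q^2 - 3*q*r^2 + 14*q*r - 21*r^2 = (q + 7)*(q - r)*(q + 3*r)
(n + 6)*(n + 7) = n^2 + 13*n + 42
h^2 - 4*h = h*(h - 4)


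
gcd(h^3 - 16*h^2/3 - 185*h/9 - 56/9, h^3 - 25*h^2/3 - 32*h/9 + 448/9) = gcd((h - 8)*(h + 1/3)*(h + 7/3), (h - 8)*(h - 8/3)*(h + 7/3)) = h^2 - 17*h/3 - 56/3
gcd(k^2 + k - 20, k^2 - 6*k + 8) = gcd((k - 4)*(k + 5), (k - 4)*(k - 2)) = k - 4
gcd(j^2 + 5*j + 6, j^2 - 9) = j + 3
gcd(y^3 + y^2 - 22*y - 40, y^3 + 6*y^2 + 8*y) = y^2 + 6*y + 8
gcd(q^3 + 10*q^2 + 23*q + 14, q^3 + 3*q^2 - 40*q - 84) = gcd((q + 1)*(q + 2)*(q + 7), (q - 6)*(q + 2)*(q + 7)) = q^2 + 9*q + 14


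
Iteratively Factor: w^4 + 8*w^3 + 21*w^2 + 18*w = (w)*(w^3 + 8*w^2 + 21*w + 18) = w*(w + 3)*(w^2 + 5*w + 6) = w*(w + 3)^2*(w + 2)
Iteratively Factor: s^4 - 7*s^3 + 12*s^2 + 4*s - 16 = (s - 2)*(s^3 - 5*s^2 + 2*s + 8) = (s - 2)^2*(s^2 - 3*s - 4) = (s - 4)*(s - 2)^2*(s + 1)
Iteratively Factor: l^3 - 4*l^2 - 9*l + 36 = (l - 4)*(l^2 - 9) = (l - 4)*(l + 3)*(l - 3)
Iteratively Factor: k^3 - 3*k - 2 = (k - 2)*(k^2 + 2*k + 1) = (k - 2)*(k + 1)*(k + 1)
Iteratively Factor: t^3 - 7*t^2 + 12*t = (t - 3)*(t^2 - 4*t) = t*(t - 3)*(t - 4)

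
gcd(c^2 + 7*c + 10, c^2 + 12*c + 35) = c + 5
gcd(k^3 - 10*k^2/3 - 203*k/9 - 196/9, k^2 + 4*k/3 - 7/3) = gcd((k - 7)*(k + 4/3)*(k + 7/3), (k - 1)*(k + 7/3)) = k + 7/3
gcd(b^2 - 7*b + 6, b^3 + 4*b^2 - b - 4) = b - 1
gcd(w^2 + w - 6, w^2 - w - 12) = w + 3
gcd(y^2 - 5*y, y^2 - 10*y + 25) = y - 5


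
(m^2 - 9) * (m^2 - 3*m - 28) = m^4 - 3*m^3 - 37*m^2 + 27*m + 252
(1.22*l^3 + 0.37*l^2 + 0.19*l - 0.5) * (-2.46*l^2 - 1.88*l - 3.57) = -3.0012*l^5 - 3.2038*l^4 - 5.5184*l^3 - 0.4481*l^2 + 0.2617*l + 1.785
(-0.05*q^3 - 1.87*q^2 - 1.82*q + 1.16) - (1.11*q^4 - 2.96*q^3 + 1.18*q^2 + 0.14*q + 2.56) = -1.11*q^4 + 2.91*q^3 - 3.05*q^2 - 1.96*q - 1.4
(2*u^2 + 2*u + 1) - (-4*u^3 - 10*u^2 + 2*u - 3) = 4*u^3 + 12*u^2 + 4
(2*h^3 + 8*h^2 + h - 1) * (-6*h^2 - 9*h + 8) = -12*h^5 - 66*h^4 - 62*h^3 + 61*h^2 + 17*h - 8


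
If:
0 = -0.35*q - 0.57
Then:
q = -1.63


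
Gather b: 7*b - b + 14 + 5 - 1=6*b + 18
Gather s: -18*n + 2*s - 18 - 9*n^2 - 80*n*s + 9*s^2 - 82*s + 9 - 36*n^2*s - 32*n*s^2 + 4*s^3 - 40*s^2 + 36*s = -9*n^2 - 18*n + 4*s^3 + s^2*(-32*n - 31) + s*(-36*n^2 - 80*n - 44) - 9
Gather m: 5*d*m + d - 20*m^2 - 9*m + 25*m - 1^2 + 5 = d - 20*m^2 + m*(5*d + 16) + 4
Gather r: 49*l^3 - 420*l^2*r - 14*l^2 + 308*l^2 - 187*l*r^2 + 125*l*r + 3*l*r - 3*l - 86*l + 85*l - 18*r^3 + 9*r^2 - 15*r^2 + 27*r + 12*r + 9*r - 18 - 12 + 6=49*l^3 + 294*l^2 - 4*l - 18*r^3 + r^2*(-187*l - 6) + r*(-420*l^2 + 128*l + 48) - 24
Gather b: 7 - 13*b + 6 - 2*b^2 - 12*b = -2*b^2 - 25*b + 13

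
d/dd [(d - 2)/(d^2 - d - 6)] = (d^2 - d - (d - 2)*(2*d - 1) - 6)/(-d^2 + d + 6)^2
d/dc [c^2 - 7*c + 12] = 2*c - 7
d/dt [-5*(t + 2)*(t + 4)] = -10*t - 30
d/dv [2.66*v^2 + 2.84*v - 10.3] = 5.32*v + 2.84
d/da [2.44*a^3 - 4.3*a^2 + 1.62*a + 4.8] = 7.32*a^2 - 8.6*a + 1.62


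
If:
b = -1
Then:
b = -1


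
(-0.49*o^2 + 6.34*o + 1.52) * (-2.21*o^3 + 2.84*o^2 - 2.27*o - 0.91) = 1.0829*o^5 - 15.403*o^4 + 15.7587*o^3 - 9.6291*o^2 - 9.2198*o - 1.3832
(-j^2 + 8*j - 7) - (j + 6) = -j^2 + 7*j - 13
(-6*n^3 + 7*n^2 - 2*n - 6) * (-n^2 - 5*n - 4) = 6*n^5 + 23*n^4 - 9*n^3 - 12*n^2 + 38*n + 24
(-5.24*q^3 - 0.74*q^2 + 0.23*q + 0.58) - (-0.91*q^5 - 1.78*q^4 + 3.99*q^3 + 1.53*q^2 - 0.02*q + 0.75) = 0.91*q^5 + 1.78*q^4 - 9.23*q^3 - 2.27*q^2 + 0.25*q - 0.17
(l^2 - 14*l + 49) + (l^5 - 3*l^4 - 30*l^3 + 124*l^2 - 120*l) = l^5 - 3*l^4 - 30*l^3 + 125*l^2 - 134*l + 49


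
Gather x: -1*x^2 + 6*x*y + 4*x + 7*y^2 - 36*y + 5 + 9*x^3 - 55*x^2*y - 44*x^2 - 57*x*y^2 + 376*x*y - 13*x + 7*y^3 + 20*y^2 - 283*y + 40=9*x^3 + x^2*(-55*y - 45) + x*(-57*y^2 + 382*y - 9) + 7*y^3 + 27*y^2 - 319*y + 45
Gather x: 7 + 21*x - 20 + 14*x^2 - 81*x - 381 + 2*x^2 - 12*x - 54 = 16*x^2 - 72*x - 448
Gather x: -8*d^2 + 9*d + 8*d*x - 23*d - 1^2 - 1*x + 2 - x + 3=-8*d^2 - 14*d + x*(8*d - 2) + 4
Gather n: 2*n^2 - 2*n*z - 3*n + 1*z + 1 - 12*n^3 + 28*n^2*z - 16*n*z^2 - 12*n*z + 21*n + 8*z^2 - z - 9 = -12*n^3 + n^2*(28*z + 2) + n*(-16*z^2 - 14*z + 18) + 8*z^2 - 8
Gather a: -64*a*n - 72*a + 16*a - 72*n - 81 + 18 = a*(-64*n - 56) - 72*n - 63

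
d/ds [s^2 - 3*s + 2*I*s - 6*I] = 2*s - 3 + 2*I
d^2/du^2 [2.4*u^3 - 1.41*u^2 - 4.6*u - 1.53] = 14.4*u - 2.82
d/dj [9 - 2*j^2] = -4*j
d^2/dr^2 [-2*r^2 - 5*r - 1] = -4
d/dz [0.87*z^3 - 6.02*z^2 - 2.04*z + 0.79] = 2.61*z^2 - 12.04*z - 2.04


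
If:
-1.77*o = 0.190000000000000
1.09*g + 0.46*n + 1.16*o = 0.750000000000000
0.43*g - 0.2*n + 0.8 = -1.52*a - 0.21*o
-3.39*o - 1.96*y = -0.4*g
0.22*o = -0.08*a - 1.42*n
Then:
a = -0.72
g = 0.78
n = 0.06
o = -0.11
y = 0.34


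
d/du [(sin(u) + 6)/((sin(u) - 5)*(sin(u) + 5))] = (-12*sin(u) + cos(u)^2 - 26)*cos(u)/((sin(u) - 5)^2*(sin(u) + 5)^2)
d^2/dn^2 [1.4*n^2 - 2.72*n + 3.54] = 2.80000000000000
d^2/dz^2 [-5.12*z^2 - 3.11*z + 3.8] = -10.2400000000000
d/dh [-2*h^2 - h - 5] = -4*h - 1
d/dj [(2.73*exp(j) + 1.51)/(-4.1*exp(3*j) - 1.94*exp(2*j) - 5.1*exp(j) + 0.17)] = (22.386*exp(3*j) + 23.8692*exp(2*j) + 5.8588*exp(j) + 8.1651)*exp(j)/(16.81*exp(6*j) + 15.908*exp(5*j) + 45.5836*exp(4*j) + 18.394*exp(3*j) + 25.3504*exp(2*j) - 1.734*exp(j) + 0.0289)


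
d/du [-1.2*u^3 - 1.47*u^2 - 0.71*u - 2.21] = -3.6*u^2 - 2.94*u - 0.71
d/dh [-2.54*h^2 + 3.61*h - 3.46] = 3.61 - 5.08*h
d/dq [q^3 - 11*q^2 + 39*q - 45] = 3*q^2 - 22*q + 39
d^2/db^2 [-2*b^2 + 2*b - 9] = -4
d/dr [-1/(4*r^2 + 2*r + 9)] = 2*(4*r + 1)/(4*r^2 + 2*r + 9)^2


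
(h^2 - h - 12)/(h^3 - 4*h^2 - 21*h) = (h - 4)/(h*(h - 7))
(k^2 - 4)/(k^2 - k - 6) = (k - 2)/(k - 3)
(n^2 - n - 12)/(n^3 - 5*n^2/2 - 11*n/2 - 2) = 2*(n + 3)/(2*n^2 + 3*n + 1)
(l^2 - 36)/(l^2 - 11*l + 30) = (l + 6)/(l - 5)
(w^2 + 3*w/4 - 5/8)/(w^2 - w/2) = (w + 5/4)/w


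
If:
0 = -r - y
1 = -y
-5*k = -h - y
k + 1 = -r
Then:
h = -9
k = -2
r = 1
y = -1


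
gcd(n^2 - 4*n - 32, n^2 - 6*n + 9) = 1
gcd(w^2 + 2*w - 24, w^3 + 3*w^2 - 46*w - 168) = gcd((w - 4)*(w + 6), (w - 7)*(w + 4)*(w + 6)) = w + 6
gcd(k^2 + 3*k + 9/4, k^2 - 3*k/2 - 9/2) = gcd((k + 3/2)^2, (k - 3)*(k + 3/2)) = k + 3/2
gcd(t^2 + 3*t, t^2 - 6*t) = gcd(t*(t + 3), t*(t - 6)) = t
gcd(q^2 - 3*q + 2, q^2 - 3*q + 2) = q^2 - 3*q + 2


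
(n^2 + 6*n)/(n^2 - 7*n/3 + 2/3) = 3*n*(n + 6)/(3*n^2 - 7*n + 2)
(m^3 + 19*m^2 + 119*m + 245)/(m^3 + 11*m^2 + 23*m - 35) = (m + 7)/(m - 1)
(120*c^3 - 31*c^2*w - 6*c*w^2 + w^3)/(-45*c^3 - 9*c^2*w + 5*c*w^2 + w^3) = (-8*c + w)/(3*c + w)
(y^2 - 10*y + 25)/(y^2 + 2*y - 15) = (y^2 - 10*y + 25)/(y^2 + 2*y - 15)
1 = 1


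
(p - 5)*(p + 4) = p^2 - p - 20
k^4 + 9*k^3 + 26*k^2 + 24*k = k*(k + 2)*(k + 3)*(k + 4)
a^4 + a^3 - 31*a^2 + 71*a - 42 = (a - 3)*(a - 2)*(a - 1)*(a + 7)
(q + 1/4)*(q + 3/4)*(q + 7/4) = q^3 + 11*q^2/4 + 31*q/16 + 21/64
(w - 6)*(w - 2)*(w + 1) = w^3 - 7*w^2 + 4*w + 12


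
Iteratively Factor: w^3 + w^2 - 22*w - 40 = (w + 4)*(w^2 - 3*w - 10) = (w - 5)*(w + 4)*(w + 2)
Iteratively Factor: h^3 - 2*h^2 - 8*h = (h)*(h^2 - 2*h - 8) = h*(h + 2)*(h - 4)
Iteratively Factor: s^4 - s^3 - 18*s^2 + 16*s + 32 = (s + 4)*(s^3 - 5*s^2 + 2*s + 8) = (s - 4)*(s + 4)*(s^2 - s - 2) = (s - 4)*(s + 1)*(s + 4)*(s - 2)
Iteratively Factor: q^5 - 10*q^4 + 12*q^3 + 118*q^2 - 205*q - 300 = (q - 5)*(q^4 - 5*q^3 - 13*q^2 + 53*q + 60) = (q - 5)*(q + 1)*(q^3 - 6*q^2 - 7*q + 60) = (q - 5)*(q - 4)*(q + 1)*(q^2 - 2*q - 15) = (q - 5)*(q - 4)*(q + 1)*(q + 3)*(q - 5)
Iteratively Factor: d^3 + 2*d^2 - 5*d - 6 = (d + 3)*(d^2 - d - 2) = (d - 2)*(d + 3)*(d + 1)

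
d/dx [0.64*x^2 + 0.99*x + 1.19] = 1.28*x + 0.99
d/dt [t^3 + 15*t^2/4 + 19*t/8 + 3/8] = 3*t^2 + 15*t/2 + 19/8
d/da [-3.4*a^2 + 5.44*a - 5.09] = 5.44 - 6.8*a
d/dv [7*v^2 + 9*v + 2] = 14*v + 9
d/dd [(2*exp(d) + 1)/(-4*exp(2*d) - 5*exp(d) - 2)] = (8*exp(2*d) + 8*exp(d) + 1)*exp(d)/(16*exp(4*d) + 40*exp(3*d) + 41*exp(2*d) + 20*exp(d) + 4)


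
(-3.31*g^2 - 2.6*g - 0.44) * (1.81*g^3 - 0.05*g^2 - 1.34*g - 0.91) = -5.9911*g^5 - 4.5405*g^4 + 3.769*g^3 + 6.5181*g^2 + 2.9556*g + 0.4004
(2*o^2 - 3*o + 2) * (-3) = -6*o^2 + 9*o - 6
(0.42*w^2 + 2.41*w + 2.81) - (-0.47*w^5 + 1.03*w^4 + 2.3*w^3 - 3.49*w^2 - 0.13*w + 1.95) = 0.47*w^5 - 1.03*w^4 - 2.3*w^3 + 3.91*w^2 + 2.54*w + 0.86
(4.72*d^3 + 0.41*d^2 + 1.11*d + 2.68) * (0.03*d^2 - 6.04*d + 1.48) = 0.1416*d^5 - 28.4965*d^4 + 4.5425*d^3 - 6.0172*d^2 - 14.5444*d + 3.9664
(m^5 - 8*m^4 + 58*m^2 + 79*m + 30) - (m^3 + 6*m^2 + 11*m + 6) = m^5 - 8*m^4 - m^3 + 52*m^2 + 68*m + 24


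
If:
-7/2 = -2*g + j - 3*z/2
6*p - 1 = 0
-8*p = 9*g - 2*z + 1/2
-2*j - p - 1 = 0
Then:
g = 37/210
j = -7/12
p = 1/6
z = 359/210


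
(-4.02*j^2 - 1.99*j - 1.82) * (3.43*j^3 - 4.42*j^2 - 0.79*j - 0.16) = -13.7886*j^5 + 10.9427*j^4 + 5.729*j^3 + 10.2597*j^2 + 1.7562*j + 0.2912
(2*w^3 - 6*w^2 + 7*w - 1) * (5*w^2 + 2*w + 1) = 10*w^5 - 26*w^4 + 25*w^3 + 3*w^2 + 5*w - 1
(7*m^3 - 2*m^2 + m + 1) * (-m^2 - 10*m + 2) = -7*m^5 - 68*m^4 + 33*m^3 - 15*m^2 - 8*m + 2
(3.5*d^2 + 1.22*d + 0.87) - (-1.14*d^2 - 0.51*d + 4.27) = 4.64*d^2 + 1.73*d - 3.4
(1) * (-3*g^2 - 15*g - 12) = -3*g^2 - 15*g - 12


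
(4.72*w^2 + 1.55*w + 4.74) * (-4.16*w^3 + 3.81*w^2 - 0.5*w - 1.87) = -19.6352*w^5 + 11.5352*w^4 - 16.1729*w^3 + 8.458*w^2 - 5.2685*w - 8.8638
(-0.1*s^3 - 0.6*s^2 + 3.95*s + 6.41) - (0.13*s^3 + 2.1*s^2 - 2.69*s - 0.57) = -0.23*s^3 - 2.7*s^2 + 6.64*s + 6.98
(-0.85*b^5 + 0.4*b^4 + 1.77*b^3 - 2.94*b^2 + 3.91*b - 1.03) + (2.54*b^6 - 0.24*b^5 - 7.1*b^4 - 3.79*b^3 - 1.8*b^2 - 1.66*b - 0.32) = 2.54*b^6 - 1.09*b^5 - 6.7*b^4 - 2.02*b^3 - 4.74*b^2 + 2.25*b - 1.35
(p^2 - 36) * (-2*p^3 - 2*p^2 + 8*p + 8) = -2*p^5 - 2*p^4 + 80*p^3 + 80*p^2 - 288*p - 288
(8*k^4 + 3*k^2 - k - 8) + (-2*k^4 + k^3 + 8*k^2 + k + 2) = 6*k^4 + k^3 + 11*k^2 - 6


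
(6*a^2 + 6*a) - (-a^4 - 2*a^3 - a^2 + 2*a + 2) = a^4 + 2*a^3 + 7*a^2 + 4*a - 2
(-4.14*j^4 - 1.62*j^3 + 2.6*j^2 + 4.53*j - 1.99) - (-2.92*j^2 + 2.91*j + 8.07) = -4.14*j^4 - 1.62*j^3 + 5.52*j^2 + 1.62*j - 10.06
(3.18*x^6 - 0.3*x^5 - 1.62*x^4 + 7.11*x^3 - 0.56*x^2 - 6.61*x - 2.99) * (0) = 0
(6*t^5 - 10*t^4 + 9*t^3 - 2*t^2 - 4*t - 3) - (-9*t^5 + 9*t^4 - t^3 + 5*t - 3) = 15*t^5 - 19*t^4 + 10*t^3 - 2*t^2 - 9*t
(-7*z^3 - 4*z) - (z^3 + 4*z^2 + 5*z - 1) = -8*z^3 - 4*z^2 - 9*z + 1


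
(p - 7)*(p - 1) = p^2 - 8*p + 7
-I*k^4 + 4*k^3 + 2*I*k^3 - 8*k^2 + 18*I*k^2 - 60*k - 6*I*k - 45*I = (k - 5)*(k + 3)*(k + 3*I)*(-I*k + 1)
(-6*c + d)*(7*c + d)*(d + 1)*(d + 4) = -42*c^2*d^2 - 210*c^2*d - 168*c^2 + c*d^3 + 5*c*d^2 + 4*c*d + d^4 + 5*d^3 + 4*d^2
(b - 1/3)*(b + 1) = b^2 + 2*b/3 - 1/3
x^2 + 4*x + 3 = (x + 1)*(x + 3)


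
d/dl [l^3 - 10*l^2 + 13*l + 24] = 3*l^2 - 20*l + 13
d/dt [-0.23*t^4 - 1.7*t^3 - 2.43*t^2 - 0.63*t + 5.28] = -0.92*t^3 - 5.1*t^2 - 4.86*t - 0.63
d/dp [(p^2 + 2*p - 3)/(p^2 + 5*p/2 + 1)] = 2*(p^2 + 16*p + 19)/(4*p^4 + 20*p^3 + 33*p^2 + 20*p + 4)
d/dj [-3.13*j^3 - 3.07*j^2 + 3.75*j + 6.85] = -9.39*j^2 - 6.14*j + 3.75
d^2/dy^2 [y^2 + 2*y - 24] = 2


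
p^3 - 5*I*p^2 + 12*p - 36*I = (p - 6*I)*(p - 2*I)*(p + 3*I)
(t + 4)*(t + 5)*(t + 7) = t^3 + 16*t^2 + 83*t + 140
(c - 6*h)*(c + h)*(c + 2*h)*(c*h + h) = c^4*h - 3*c^3*h^2 + c^3*h - 16*c^2*h^3 - 3*c^2*h^2 - 12*c*h^4 - 16*c*h^3 - 12*h^4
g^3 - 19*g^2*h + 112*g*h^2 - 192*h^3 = (g - 8*h)^2*(g - 3*h)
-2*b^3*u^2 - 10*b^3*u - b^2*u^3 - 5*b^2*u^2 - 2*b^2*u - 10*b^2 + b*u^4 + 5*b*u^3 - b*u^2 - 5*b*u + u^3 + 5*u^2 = (-2*b + u)*(b + u)*(u + 5)*(b*u + 1)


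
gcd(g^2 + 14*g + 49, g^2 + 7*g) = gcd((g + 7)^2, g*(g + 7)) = g + 7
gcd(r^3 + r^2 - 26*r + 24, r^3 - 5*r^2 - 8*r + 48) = r - 4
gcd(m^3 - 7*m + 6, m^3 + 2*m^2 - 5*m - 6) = m^2 + m - 6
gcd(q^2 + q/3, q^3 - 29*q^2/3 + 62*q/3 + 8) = q + 1/3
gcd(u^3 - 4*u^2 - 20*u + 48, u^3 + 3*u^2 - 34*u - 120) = u^2 - 2*u - 24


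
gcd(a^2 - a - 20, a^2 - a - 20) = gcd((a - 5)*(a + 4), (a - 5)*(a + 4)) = a^2 - a - 20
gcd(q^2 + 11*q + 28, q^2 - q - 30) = 1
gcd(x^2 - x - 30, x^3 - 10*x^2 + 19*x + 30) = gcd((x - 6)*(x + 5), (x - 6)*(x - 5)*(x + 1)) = x - 6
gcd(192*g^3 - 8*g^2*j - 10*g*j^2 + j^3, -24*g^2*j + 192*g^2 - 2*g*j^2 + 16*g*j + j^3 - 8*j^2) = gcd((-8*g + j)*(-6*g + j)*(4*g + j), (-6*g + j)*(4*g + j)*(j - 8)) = 24*g^2 + 2*g*j - j^2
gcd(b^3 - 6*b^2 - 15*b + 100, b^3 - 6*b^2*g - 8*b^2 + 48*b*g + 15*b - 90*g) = b - 5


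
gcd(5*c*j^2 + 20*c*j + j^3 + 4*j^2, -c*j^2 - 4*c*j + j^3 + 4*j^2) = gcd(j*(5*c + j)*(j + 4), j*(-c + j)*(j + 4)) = j^2 + 4*j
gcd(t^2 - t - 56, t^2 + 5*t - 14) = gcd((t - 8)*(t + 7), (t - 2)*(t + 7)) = t + 7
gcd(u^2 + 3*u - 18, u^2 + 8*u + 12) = u + 6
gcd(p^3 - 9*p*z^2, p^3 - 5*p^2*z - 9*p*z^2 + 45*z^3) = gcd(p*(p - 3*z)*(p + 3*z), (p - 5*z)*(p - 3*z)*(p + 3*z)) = -p^2 + 9*z^2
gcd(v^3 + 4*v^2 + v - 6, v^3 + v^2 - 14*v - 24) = v^2 + 5*v + 6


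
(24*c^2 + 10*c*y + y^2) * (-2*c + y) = -48*c^3 + 4*c^2*y + 8*c*y^2 + y^3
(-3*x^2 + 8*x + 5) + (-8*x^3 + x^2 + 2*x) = -8*x^3 - 2*x^2 + 10*x + 5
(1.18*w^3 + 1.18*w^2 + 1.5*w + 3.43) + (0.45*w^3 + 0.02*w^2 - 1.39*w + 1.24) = 1.63*w^3 + 1.2*w^2 + 0.11*w + 4.67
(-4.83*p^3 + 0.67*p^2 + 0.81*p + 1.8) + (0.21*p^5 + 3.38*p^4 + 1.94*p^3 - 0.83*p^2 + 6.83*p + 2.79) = 0.21*p^5 + 3.38*p^4 - 2.89*p^3 - 0.16*p^2 + 7.64*p + 4.59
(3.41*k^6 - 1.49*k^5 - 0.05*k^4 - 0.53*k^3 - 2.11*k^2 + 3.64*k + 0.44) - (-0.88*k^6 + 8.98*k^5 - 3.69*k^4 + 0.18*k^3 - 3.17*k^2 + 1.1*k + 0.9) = 4.29*k^6 - 10.47*k^5 + 3.64*k^4 - 0.71*k^3 + 1.06*k^2 + 2.54*k - 0.46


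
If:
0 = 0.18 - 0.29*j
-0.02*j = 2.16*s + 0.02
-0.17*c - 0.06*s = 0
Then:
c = 0.01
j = 0.62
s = -0.02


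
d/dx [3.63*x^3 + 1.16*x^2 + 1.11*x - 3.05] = 10.89*x^2 + 2.32*x + 1.11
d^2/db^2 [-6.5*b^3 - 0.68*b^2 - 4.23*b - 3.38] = -39.0*b - 1.36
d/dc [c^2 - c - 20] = 2*c - 1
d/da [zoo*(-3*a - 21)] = zoo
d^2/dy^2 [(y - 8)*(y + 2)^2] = 6*y - 8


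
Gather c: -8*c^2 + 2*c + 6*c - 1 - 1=-8*c^2 + 8*c - 2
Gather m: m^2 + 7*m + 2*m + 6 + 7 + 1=m^2 + 9*m + 14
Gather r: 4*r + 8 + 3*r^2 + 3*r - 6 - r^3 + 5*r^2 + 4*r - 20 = -r^3 + 8*r^2 + 11*r - 18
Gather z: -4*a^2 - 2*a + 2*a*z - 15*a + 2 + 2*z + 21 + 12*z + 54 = -4*a^2 - 17*a + z*(2*a + 14) + 77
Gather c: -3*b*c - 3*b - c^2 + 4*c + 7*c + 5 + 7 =-3*b - c^2 + c*(11 - 3*b) + 12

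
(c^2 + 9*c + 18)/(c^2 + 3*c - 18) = (c + 3)/(c - 3)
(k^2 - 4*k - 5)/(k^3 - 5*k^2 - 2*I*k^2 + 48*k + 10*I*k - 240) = (k + 1)/(k^2 - 2*I*k + 48)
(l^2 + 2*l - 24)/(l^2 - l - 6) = (-l^2 - 2*l + 24)/(-l^2 + l + 6)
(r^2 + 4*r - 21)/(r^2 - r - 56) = (r - 3)/(r - 8)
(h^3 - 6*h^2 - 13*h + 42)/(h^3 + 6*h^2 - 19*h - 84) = (h^2 - 9*h + 14)/(h^2 + 3*h - 28)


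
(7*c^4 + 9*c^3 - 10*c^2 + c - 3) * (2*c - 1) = 14*c^5 + 11*c^4 - 29*c^3 + 12*c^2 - 7*c + 3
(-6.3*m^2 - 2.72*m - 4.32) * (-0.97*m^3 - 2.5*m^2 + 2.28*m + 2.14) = 6.111*m^5 + 18.3884*m^4 - 3.3736*m^3 - 8.8836*m^2 - 15.6704*m - 9.2448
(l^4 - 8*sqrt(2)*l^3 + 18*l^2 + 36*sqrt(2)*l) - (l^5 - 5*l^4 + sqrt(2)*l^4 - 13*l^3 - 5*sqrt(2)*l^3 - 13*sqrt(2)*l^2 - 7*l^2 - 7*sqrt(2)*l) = -l^5 - sqrt(2)*l^4 + 6*l^4 - 3*sqrt(2)*l^3 + 13*l^3 + 13*sqrt(2)*l^2 + 25*l^2 + 43*sqrt(2)*l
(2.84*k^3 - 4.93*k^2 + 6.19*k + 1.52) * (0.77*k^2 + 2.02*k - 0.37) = 2.1868*k^5 + 1.9407*k^4 - 6.2431*k^3 + 15.4983*k^2 + 0.7801*k - 0.5624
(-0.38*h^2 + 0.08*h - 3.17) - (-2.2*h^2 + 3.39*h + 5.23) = 1.82*h^2 - 3.31*h - 8.4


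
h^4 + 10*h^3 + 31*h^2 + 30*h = h*(h + 2)*(h + 3)*(h + 5)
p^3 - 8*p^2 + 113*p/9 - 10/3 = (p - 6)*(p - 5/3)*(p - 1/3)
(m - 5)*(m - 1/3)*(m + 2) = m^3 - 10*m^2/3 - 9*m + 10/3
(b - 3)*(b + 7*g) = b^2 + 7*b*g - 3*b - 21*g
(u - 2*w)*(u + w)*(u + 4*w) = u^3 + 3*u^2*w - 6*u*w^2 - 8*w^3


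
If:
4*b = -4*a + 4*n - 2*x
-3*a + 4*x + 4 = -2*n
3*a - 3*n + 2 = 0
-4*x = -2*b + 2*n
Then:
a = 80/39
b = 14/13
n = 106/39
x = -32/39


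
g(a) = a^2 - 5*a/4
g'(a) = 2*a - 5/4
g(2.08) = 1.73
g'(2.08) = 2.91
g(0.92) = -0.30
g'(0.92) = 0.59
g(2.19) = 2.06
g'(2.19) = 3.13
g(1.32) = 0.09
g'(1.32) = 1.39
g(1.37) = 0.16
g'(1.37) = 1.49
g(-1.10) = 2.58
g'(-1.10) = -3.45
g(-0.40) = 0.66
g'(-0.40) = -2.05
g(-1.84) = 5.69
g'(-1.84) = -4.93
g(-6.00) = 43.50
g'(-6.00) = -13.25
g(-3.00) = 12.75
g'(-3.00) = -7.25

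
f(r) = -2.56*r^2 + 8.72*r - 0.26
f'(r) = 8.72 - 5.12*r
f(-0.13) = -1.44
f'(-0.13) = 9.39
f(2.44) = 5.78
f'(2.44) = -3.77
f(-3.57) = -64.02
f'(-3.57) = 27.00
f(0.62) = 4.16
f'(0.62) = 5.55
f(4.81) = -17.55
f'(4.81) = -15.91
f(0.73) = 4.74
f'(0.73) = 4.98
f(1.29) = 6.73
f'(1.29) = 2.12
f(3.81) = -4.20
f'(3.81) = -10.79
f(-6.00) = -144.74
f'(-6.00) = 39.44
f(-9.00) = -286.10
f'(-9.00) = 54.80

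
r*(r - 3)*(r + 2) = r^3 - r^2 - 6*r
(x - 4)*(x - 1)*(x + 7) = x^3 + 2*x^2 - 31*x + 28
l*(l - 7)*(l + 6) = l^3 - l^2 - 42*l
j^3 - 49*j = j*(j - 7)*(j + 7)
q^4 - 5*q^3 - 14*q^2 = q^2*(q - 7)*(q + 2)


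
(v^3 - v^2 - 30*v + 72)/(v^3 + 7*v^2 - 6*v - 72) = (v - 4)/(v + 4)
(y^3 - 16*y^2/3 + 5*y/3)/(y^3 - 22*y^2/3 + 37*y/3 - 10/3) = y/(y - 2)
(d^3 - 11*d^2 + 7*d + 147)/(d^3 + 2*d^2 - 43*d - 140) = (d^2 - 4*d - 21)/(d^2 + 9*d + 20)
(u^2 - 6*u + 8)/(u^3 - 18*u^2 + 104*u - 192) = (u - 2)/(u^2 - 14*u + 48)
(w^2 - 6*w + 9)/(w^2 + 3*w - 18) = (w - 3)/(w + 6)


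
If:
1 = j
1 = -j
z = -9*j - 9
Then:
No Solution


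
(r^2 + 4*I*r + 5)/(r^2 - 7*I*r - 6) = (r + 5*I)/(r - 6*I)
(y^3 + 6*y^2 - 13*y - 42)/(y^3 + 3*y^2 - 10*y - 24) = (y + 7)/(y + 4)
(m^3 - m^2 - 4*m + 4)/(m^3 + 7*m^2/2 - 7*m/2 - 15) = 2*(m^2 + m - 2)/(2*m^2 + 11*m + 15)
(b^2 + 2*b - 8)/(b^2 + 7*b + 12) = (b - 2)/(b + 3)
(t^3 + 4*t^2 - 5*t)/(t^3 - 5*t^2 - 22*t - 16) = t*(-t^2 - 4*t + 5)/(-t^3 + 5*t^2 + 22*t + 16)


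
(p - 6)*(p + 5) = p^2 - p - 30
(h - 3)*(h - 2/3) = h^2 - 11*h/3 + 2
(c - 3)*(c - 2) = c^2 - 5*c + 6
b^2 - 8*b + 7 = (b - 7)*(b - 1)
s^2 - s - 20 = (s - 5)*(s + 4)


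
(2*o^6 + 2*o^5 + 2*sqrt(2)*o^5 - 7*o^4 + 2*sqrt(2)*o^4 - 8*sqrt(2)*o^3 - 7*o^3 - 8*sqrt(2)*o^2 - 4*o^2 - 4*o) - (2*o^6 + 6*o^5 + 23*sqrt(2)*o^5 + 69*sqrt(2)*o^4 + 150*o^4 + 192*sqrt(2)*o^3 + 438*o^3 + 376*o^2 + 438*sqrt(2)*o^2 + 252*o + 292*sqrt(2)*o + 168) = -21*sqrt(2)*o^5 - 4*o^5 - 157*o^4 - 67*sqrt(2)*o^4 - 445*o^3 - 200*sqrt(2)*o^3 - 446*sqrt(2)*o^2 - 380*o^2 - 292*sqrt(2)*o - 256*o - 168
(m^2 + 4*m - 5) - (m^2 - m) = 5*m - 5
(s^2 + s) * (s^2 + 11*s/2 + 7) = s^4 + 13*s^3/2 + 25*s^2/2 + 7*s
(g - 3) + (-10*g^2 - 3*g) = -10*g^2 - 2*g - 3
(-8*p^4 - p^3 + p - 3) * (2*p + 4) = -16*p^5 - 34*p^4 - 4*p^3 + 2*p^2 - 2*p - 12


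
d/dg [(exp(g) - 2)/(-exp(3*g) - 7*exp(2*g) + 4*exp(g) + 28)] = (2*exp(g) + 9)*exp(g)/(exp(4*g) + 18*exp(3*g) + 109*exp(2*g) + 252*exp(g) + 196)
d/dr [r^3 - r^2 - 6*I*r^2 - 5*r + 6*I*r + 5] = 3*r^2 - 2*r - 12*I*r - 5 + 6*I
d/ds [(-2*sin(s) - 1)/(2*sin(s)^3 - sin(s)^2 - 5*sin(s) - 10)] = (4*sin(s) - 2*sin(3*s) - 2*cos(2*s) + 17)*cos(s)/(-2*sin(s)^3 + sin(s)^2 + 5*sin(s) + 10)^2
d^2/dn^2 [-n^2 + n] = -2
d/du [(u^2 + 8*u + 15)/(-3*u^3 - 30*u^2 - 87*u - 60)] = (u^2 + 6*u + 11)/(3*(u^4 + 10*u^3 + 33*u^2 + 40*u + 16))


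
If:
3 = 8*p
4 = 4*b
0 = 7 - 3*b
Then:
No Solution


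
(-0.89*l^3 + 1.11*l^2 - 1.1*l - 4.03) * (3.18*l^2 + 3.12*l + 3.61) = -2.8302*l^5 + 0.753*l^4 - 3.2477*l^3 - 12.2403*l^2 - 16.5446*l - 14.5483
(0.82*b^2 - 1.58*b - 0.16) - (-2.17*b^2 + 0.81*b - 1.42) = 2.99*b^2 - 2.39*b + 1.26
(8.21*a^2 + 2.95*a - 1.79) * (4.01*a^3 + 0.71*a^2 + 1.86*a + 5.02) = 32.9221*a^5 + 17.6586*a^4 + 10.1872*a^3 + 45.4303*a^2 + 11.4796*a - 8.9858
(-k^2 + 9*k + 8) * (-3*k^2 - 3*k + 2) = 3*k^4 - 24*k^3 - 53*k^2 - 6*k + 16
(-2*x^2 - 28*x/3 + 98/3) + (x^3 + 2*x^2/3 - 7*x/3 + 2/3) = x^3 - 4*x^2/3 - 35*x/3 + 100/3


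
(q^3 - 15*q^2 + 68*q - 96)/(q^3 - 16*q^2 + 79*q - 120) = (q - 4)/(q - 5)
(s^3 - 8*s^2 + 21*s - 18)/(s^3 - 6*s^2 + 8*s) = (s^2 - 6*s + 9)/(s*(s - 4))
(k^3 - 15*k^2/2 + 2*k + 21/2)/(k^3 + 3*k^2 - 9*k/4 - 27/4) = 2*(k^2 - 6*k - 7)/(2*k^2 + 9*k + 9)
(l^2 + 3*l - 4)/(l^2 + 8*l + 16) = (l - 1)/(l + 4)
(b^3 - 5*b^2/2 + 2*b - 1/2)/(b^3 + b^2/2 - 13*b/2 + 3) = (b^2 - 2*b + 1)/(b^2 + b - 6)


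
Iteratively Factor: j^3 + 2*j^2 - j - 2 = (j + 1)*(j^2 + j - 2) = (j + 1)*(j + 2)*(j - 1)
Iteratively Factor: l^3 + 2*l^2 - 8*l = (l + 4)*(l^2 - 2*l) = l*(l + 4)*(l - 2)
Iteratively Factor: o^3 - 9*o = (o - 3)*(o^2 + 3*o) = o*(o - 3)*(o + 3)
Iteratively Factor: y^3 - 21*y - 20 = (y - 5)*(y^2 + 5*y + 4) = (y - 5)*(y + 4)*(y + 1)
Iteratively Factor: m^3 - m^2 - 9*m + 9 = (m - 3)*(m^2 + 2*m - 3) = (m - 3)*(m + 3)*(m - 1)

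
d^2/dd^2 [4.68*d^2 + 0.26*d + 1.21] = 9.36000000000000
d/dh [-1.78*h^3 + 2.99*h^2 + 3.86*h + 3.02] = -5.34*h^2 + 5.98*h + 3.86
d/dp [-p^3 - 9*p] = -3*p^2 - 9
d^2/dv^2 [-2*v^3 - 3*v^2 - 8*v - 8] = -12*v - 6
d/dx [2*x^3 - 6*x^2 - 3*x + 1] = 6*x^2 - 12*x - 3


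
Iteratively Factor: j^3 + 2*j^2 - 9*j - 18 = (j + 3)*(j^2 - j - 6) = (j - 3)*(j + 3)*(j + 2)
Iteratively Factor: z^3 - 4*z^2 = (z)*(z^2 - 4*z) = z^2*(z - 4)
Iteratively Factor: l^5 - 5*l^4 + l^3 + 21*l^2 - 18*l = (l - 1)*(l^4 - 4*l^3 - 3*l^2 + 18*l) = (l - 3)*(l - 1)*(l^3 - l^2 - 6*l) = (l - 3)^2*(l - 1)*(l^2 + 2*l) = l*(l - 3)^2*(l - 1)*(l + 2)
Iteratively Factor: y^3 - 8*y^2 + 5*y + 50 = (y + 2)*(y^2 - 10*y + 25) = (y - 5)*(y + 2)*(y - 5)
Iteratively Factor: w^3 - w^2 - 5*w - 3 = (w + 1)*(w^2 - 2*w - 3) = (w + 1)^2*(w - 3)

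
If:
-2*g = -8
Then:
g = 4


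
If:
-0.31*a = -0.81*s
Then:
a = 2.61290322580645*s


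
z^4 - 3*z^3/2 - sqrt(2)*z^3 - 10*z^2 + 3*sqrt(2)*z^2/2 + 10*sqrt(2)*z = z*(z - 4)*(z + 5/2)*(z - sqrt(2))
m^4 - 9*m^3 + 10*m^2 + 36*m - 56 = (m - 7)*(m - 2)^2*(m + 2)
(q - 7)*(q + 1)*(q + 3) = q^3 - 3*q^2 - 25*q - 21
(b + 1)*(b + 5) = b^2 + 6*b + 5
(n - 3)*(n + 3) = n^2 - 9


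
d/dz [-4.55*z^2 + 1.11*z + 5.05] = 1.11 - 9.1*z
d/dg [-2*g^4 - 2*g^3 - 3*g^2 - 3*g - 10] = -8*g^3 - 6*g^2 - 6*g - 3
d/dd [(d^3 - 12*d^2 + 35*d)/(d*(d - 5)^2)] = 2/(d^2 - 10*d + 25)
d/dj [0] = 0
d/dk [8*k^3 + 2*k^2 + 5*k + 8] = 24*k^2 + 4*k + 5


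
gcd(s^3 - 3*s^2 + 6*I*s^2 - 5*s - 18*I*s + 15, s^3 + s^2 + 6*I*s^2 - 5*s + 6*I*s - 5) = s^2 + 6*I*s - 5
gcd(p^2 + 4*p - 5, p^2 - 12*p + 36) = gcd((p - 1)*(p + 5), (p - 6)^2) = 1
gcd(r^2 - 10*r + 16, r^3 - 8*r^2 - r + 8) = r - 8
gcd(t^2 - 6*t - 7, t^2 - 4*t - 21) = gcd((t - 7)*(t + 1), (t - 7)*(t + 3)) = t - 7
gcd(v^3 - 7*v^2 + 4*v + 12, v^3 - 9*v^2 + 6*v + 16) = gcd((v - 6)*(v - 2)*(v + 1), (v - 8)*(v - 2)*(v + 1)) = v^2 - v - 2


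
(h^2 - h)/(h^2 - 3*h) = (h - 1)/(h - 3)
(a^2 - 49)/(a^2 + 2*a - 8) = (a^2 - 49)/(a^2 + 2*a - 8)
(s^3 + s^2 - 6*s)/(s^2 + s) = (s^2 + s - 6)/(s + 1)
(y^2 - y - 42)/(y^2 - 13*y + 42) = (y + 6)/(y - 6)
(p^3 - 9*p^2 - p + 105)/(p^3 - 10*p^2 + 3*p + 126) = (p - 5)/(p - 6)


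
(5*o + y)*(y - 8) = 5*o*y - 40*o + y^2 - 8*y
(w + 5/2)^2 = w^2 + 5*w + 25/4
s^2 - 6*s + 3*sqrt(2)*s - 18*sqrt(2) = (s - 6)*(s + 3*sqrt(2))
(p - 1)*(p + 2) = p^2 + p - 2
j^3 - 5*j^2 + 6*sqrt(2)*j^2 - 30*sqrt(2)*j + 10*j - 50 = (j - 5)*(j + sqrt(2))*(j + 5*sqrt(2))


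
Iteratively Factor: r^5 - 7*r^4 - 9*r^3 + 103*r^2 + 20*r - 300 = (r - 5)*(r^4 - 2*r^3 - 19*r^2 + 8*r + 60) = (r - 5)^2*(r^3 + 3*r^2 - 4*r - 12) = (r - 5)^2*(r + 3)*(r^2 - 4) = (r - 5)^2*(r - 2)*(r + 3)*(r + 2)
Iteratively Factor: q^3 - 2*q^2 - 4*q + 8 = (q + 2)*(q^2 - 4*q + 4) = (q - 2)*(q + 2)*(q - 2)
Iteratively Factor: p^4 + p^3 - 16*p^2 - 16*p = (p + 1)*(p^3 - 16*p) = p*(p + 1)*(p^2 - 16) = p*(p + 1)*(p + 4)*(p - 4)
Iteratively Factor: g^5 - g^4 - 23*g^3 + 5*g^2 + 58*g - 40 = (g - 1)*(g^4 - 23*g^2 - 18*g + 40) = (g - 1)*(g + 4)*(g^3 - 4*g^2 - 7*g + 10) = (g - 1)^2*(g + 4)*(g^2 - 3*g - 10) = (g - 1)^2*(g + 2)*(g + 4)*(g - 5)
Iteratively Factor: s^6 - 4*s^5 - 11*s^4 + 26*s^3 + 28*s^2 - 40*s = (s)*(s^5 - 4*s^4 - 11*s^3 + 26*s^2 + 28*s - 40) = s*(s + 2)*(s^4 - 6*s^3 + s^2 + 24*s - 20) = s*(s - 5)*(s + 2)*(s^3 - s^2 - 4*s + 4) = s*(s - 5)*(s - 1)*(s + 2)*(s^2 - 4) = s*(s - 5)*(s - 2)*(s - 1)*(s + 2)*(s + 2)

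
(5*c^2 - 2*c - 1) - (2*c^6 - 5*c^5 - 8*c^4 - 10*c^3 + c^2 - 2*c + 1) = -2*c^6 + 5*c^5 + 8*c^4 + 10*c^3 + 4*c^2 - 2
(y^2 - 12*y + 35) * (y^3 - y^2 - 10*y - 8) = y^5 - 13*y^4 + 37*y^3 + 77*y^2 - 254*y - 280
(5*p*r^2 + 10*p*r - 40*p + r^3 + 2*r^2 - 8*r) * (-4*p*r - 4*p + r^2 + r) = -20*p^2*r^3 - 60*p^2*r^2 + 120*p^2*r + 160*p^2 + p*r^4 + 3*p*r^3 - 6*p*r^2 - 8*p*r + r^5 + 3*r^4 - 6*r^3 - 8*r^2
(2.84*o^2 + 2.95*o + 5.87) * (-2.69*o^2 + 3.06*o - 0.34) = -7.6396*o^4 + 0.7549*o^3 - 7.7289*o^2 + 16.9592*o - 1.9958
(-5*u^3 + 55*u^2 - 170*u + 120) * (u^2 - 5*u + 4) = -5*u^5 + 80*u^4 - 465*u^3 + 1190*u^2 - 1280*u + 480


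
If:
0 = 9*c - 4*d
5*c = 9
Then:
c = 9/5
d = 81/20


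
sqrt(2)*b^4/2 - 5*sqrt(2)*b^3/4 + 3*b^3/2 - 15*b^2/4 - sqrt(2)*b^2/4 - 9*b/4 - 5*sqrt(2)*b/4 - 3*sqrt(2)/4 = (b - 3)*(b + 1/2)*(b + sqrt(2))*(sqrt(2)*b/2 + 1/2)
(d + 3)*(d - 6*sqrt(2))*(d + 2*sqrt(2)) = d^3 - 4*sqrt(2)*d^2 + 3*d^2 - 24*d - 12*sqrt(2)*d - 72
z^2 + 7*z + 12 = (z + 3)*(z + 4)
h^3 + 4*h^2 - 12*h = h*(h - 2)*(h + 6)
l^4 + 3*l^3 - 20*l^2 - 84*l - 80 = (l - 5)*(l + 2)^2*(l + 4)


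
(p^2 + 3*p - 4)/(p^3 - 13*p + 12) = 1/(p - 3)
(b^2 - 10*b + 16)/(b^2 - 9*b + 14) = (b - 8)/(b - 7)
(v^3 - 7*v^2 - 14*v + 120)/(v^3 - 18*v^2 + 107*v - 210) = (v + 4)/(v - 7)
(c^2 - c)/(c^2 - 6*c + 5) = c/(c - 5)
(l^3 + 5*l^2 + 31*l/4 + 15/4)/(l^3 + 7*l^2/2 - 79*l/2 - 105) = (l^2 + 5*l/2 + 3/2)/(l^2 + l - 42)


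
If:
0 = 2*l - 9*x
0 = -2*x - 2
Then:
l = -9/2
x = -1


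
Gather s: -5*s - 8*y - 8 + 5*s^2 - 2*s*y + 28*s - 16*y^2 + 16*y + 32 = 5*s^2 + s*(23 - 2*y) - 16*y^2 + 8*y + 24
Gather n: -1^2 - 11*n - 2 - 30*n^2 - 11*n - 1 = -30*n^2 - 22*n - 4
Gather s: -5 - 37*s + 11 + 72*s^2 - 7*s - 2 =72*s^2 - 44*s + 4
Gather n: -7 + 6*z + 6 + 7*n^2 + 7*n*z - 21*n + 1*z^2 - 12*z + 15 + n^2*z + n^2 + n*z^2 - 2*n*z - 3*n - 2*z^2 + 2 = n^2*(z + 8) + n*(z^2 + 5*z - 24) - z^2 - 6*z + 16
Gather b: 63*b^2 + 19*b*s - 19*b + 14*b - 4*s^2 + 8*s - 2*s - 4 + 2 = 63*b^2 + b*(19*s - 5) - 4*s^2 + 6*s - 2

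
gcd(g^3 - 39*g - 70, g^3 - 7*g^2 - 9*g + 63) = g - 7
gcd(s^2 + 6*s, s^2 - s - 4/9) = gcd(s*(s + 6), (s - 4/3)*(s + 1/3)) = 1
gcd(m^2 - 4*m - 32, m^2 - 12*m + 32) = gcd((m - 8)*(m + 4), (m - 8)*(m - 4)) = m - 8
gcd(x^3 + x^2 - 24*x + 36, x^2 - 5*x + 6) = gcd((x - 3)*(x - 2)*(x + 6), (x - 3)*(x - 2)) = x^2 - 5*x + 6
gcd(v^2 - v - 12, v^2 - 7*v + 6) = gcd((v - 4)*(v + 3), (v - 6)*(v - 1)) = 1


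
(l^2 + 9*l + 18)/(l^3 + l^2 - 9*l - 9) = (l + 6)/(l^2 - 2*l - 3)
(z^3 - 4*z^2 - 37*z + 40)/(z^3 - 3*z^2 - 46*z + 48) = (z + 5)/(z + 6)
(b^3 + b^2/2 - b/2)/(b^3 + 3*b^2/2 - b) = (b + 1)/(b + 2)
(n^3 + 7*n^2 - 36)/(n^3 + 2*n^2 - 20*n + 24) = (n + 3)/(n - 2)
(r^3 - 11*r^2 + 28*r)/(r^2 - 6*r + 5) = r*(r^2 - 11*r + 28)/(r^2 - 6*r + 5)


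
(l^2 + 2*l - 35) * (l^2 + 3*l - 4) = l^4 + 5*l^3 - 33*l^2 - 113*l + 140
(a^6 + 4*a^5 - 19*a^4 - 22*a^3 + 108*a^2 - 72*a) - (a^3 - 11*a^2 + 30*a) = a^6 + 4*a^5 - 19*a^4 - 23*a^3 + 119*a^2 - 102*a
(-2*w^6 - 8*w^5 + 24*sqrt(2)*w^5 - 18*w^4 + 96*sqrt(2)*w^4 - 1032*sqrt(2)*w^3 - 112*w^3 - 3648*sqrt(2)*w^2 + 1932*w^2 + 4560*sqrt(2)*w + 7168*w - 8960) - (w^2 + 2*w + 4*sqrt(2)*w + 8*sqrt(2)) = -2*w^6 - 8*w^5 + 24*sqrt(2)*w^5 - 18*w^4 + 96*sqrt(2)*w^4 - 1032*sqrt(2)*w^3 - 112*w^3 - 3648*sqrt(2)*w^2 + 1931*w^2 + 4556*sqrt(2)*w + 7166*w - 8960 - 8*sqrt(2)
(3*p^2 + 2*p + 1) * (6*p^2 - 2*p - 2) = 18*p^4 + 6*p^3 - 4*p^2 - 6*p - 2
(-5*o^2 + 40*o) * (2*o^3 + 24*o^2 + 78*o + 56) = -10*o^5 - 40*o^4 + 570*o^3 + 2840*o^2 + 2240*o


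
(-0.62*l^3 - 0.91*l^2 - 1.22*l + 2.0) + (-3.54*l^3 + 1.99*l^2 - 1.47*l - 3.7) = -4.16*l^3 + 1.08*l^2 - 2.69*l - 1.7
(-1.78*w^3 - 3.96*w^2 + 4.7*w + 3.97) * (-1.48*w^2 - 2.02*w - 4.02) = 2.6344*w^5 + 9.4564*w^4 + 8.1988*w^3 + 0.549599999999998*w^2 - 26.9134*w - 15.9594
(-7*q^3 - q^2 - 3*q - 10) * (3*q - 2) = -21*q^4 + 11*q^3 - 7*q^2 - 24*q + 20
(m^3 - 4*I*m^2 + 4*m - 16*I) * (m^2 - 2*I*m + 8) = m^5 - 6*I*m^4 + 4*m^3 - 56*I*m^2 - 128*I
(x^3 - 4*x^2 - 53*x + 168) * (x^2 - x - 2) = x^5 - 5*x^4 - 51*x^3 + 229*x^2 - 62*x - 336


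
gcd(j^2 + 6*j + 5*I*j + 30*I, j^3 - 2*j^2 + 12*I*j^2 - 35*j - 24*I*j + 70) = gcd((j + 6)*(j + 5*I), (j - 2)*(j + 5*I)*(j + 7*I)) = j + 5*I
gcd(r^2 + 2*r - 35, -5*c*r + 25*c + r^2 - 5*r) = r - 5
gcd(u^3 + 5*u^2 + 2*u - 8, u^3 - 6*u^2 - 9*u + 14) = u^2 + u - 2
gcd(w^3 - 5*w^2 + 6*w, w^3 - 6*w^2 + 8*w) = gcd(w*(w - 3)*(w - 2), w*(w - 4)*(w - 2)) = w^2 - 2*w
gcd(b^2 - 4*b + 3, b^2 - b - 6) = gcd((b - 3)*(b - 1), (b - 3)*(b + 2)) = b - 3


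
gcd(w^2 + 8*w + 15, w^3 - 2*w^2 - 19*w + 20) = 1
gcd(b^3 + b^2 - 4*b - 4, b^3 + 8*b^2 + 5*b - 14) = b + 2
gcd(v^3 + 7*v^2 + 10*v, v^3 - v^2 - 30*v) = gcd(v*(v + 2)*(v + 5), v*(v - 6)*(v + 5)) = v^2 + 5*v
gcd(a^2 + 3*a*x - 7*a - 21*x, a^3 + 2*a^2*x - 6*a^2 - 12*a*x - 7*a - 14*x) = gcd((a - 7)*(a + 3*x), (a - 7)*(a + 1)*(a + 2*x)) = a - 7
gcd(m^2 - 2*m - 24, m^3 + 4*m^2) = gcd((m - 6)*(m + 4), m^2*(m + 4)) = m + 4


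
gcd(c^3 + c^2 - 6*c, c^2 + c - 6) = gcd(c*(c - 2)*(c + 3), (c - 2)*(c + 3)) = c^2 + c - 6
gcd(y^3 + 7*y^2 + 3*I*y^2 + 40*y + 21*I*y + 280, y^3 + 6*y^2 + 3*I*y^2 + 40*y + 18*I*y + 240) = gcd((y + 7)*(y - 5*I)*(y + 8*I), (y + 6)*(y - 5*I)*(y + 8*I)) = y^2 + 3*I*y + 40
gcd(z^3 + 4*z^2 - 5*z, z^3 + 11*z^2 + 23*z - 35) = z^2 + 4*z - 5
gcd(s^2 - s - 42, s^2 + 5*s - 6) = s + 6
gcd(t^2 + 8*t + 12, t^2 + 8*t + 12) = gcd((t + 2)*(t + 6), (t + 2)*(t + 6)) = t^2 + 8*t + 12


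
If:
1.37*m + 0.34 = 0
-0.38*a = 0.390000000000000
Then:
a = -1.03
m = -0.25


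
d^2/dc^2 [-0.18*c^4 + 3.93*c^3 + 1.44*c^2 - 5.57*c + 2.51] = -2.16*c^2 + 23.58*c + 2.88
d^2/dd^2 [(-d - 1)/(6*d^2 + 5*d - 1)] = -72/(216*d^3 - 108*d^2 + 18*d - 1)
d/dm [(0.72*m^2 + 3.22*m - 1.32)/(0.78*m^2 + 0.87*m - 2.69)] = (-1.8852*m^2 - 1.8144*m - 7.5134)/(0.6084*m^4 + 1.3572*m^3 - 3.4395*m^2 - 4.6806*m + 7.2361)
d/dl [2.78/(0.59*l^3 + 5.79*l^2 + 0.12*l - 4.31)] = (-4.9206*l^2 - 32.1924*l - 0.3336)/(0.59*l^3 + 5.79*l^2 + 0.12*l - 4.31)^2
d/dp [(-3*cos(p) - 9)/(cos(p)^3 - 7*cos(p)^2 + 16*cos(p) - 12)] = 6*(sin(p)^2 - 3*cos(p) + 14)*sin(p)/((cos(p) - 3)^2*(cos(p) - 2)^3)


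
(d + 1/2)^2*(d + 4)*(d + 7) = d^4 + 12*d^3 + 157*d^2/4 + 123*d/4 + 7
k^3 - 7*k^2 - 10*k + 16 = (k - 8)*(k - 1)*(k + 2)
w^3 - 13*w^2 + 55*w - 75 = (w - 5)^2*(w - 3)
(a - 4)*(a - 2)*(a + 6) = a^3 - 28*a + 48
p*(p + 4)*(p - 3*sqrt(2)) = p^3 - 3*sqrt(2)*p^2 + 4*p^2 - 12*sqrt(2)*p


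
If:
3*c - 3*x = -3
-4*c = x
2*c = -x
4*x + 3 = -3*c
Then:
No Solution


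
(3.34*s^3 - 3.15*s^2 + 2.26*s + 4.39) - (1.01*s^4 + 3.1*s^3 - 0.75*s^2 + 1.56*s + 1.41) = -1.01*s^4 + 0.24*s^3 - 2.4*s^2 + 0.7*s + 2.98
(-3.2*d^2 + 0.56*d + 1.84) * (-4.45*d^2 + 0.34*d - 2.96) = 14.24*d^4 - 3.58*d^3 + 1.4744*d^2 - 1.032*d - 5.4464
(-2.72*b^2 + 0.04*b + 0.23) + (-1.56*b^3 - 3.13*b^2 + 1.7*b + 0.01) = -1.56*b^3 - 5.85*b^2 + 1.74*b + 0.24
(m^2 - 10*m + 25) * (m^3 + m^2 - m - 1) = m^5 - 9*m^4 + 14*m^3 + 34*m^2 - 15*m - 25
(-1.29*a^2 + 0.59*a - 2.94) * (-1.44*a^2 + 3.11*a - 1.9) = 1.8576*a^4 - 4.8615*a^3 + 8.5195*a^2 - 10.2644*a + 5.586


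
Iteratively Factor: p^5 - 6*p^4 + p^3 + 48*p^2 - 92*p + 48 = (p - 2)*(p^4 - 4*p^3 - 7*p^2 + 34*p - 24) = (p - 2)*(p + 3)*(p^3 - 7*p^2 + 14*p - 8) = (p - 2)^2*(p + 3)*(p^2 - 5*p + 4) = (p - 4)*(p - 2)^2*(p + 3)*(p - 1)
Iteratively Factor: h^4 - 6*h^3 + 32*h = (h - 4)*(h^3 - 2*h^2 - 8*h) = (h - 4)^2*(h^2 + 2*h) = h*(h - 4)^2*(h + 2)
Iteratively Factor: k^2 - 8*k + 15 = (k - 3)*(k - 5)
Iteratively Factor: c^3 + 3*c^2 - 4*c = (c)*(c^2 + 3*c - 4) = c*(c + 4)*(c - 1)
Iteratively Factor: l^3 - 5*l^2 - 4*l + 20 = (l - 5)*(l^2 - 4) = (l - 5)*(l + 2)*(l - 2)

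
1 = 1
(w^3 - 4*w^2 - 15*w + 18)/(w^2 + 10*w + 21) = (w^2 - 7*w + 6)/(w + 7)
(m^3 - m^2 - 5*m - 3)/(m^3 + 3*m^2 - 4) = (m^3 - m^2 - 5*m - 3)/(m^3 + 3*m^2 - 4)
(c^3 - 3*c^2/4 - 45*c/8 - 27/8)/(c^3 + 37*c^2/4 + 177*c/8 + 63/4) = (4*c^2 - 9*c - 9)/(4*c^2 + 31*c + 42)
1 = 1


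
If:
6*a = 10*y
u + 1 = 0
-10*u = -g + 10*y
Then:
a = 5*y/3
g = 10*y - 10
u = -1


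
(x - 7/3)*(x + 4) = x^2 + 5*x/3 - 28/3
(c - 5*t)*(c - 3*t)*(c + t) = c^3 - 7*c^2*t + 7*c*t^2 + 15*t^3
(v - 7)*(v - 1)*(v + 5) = v^3 - 3*v^2 - 33*v + 35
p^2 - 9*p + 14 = (p - 7)*(p - 2)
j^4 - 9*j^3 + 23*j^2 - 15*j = j*(j - 5)*(j - 3)*(j - 1)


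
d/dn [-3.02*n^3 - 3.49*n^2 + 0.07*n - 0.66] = -9.06*n^2 - 6.98*n + 0.07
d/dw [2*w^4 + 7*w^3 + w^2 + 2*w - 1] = 8*w^3 + 21*w^2 + 2*w + 2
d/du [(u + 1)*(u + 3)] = 2*u + 4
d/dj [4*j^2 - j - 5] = 8*j - 1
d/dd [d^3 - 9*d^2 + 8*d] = 3*d^2 - 18*d + 8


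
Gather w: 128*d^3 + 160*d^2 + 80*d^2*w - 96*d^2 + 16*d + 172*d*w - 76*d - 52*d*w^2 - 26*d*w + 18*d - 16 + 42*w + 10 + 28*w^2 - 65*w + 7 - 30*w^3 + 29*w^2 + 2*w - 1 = 128*d^3 + 64*d^2 - 42*d - 30*w^3 + w^2*(57 - 52*d) + w*(80*d^2 + 146*d - 21)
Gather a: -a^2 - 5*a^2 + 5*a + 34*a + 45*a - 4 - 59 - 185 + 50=-6*a^2 + 84*a - 198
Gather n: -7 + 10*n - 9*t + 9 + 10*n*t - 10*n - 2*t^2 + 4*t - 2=10*n*t - 2*t^2 - 5*t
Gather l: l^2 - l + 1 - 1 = l^2 - l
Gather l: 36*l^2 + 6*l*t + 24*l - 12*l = 36*l^2 + l*(6*t + 12)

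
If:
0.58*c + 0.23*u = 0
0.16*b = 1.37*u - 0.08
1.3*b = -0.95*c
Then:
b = 0.02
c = -0.02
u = 0.06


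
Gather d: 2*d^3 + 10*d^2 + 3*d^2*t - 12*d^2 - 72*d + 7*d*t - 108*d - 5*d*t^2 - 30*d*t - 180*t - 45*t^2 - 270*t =2*d^3 + d^2*(3*t - 2) + d*(-5*t^2 - 23*t - 180) - 45*t^2 - 450*t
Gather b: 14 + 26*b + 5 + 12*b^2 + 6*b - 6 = 12*b^2 + 32*b + 13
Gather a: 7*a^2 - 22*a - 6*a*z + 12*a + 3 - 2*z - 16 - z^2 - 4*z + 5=7*a^2 + a*(-6*z - 10) - z^2 - 6*z - 8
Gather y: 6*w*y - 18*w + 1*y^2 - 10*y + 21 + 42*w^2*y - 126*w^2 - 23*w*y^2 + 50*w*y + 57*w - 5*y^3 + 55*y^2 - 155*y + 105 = -126*w^2 + 39*w - 5*y^3 + y^2*(56 - 23*w) + y*(42*w^2 + 56*w - 165) + 126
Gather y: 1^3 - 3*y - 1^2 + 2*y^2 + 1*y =2*y^2 - 2*y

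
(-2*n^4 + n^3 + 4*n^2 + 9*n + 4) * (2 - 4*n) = 8*n^5 - 8*n^4 - 14*n^3 - 28*n^2 + 2*n + 8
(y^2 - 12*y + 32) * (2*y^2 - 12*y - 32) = 2*y^4 - 36*y^3 + 176*y^2 - 1024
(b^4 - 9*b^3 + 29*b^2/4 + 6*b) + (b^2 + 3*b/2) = b^4 - 9*b^3 + 33*b^2/4 + 15*b/2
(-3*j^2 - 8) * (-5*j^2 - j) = 15*j^4 + 3*j^3 + 40*j^2 + 8*j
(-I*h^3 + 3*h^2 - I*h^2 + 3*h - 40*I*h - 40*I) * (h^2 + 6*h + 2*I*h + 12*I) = -I*h^5 + 5*h^4 - 7*I*h^4 + 35*h^3 - 40*I*h^3 + 110*h^2 - 238*I*h^2 + 560*h - 204*I*h + 480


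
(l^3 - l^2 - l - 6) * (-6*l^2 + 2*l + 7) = -6*l^5 + 8*l^4 + 11*l^3 + 27*l^2 - 19*l - 42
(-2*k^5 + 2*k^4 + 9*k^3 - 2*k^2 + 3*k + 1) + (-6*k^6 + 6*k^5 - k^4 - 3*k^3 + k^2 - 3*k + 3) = -6*k^6 + 4*k^5 + k^4 + 6*k^3 - k^2 + 4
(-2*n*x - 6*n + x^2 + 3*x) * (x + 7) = -2*n*x^2 - 20*n*x - 42*n + x^3 + 10*x^2 + 21*x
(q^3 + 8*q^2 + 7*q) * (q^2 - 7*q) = q^5 + q^4 - 49*q^3 - 49*q^2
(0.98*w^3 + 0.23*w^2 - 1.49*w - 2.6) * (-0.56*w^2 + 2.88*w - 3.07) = -0.5488*w^5 + 2.6936*w^4 - 1.5118*w^3 - 3.5413*w^2 - 2.9137*w + 7.982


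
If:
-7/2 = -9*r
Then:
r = 7/18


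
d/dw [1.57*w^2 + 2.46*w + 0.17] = 3.14*w + 2.46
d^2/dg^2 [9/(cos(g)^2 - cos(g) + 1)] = 9*(4*sin(g)^4 + sin(g)^2 + 19*cos(g)/4 - 3*cos(3*g)/4 - 5)/(sin(g)^2 + cos(g) - 2)^3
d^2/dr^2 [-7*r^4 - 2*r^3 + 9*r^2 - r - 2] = -84*r^2 - 12*r + 18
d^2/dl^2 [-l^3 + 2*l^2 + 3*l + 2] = 4 - 6*l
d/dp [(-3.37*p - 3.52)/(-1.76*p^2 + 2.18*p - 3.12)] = (-5.9312*p^2 - 12.3904*p + 18.188)/(3.0976*p^4 - 7.6736*p^3 + 15.7348*p^2 - 13.6032*p + 9.7344)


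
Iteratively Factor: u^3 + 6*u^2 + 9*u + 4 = (u + 4)*(u^2 + 2*u + 1) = (u + 1)*(u + 4)*(u + 1)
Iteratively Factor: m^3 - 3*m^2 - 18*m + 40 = (m + 4)*(m^2 - 7*m + 10) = (m - 2)*(m + 4)*(m - 5)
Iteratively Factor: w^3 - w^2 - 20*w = (w)*(w^2 - w - 20) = w*(w - 5)*(w + 4)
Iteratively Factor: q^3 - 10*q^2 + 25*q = (q)*(q^2 - 10*q + 25) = q*(q - 5)*(q - 5)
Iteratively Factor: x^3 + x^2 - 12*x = (x - 3)*(x^2 + 4*x) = x*(x - 3)*(x + 4)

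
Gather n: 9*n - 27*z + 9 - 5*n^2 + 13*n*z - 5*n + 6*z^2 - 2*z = -5*n^2 + n*(13*z + 4) + 6*z^2 - 29*z + 9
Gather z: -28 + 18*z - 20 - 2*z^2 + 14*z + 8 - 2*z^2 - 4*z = -4*z^2 + 28*z - 40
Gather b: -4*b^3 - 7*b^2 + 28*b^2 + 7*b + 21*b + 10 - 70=-4*b^3 + 21*b^2 + 28*b - 60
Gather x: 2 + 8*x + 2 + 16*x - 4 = 24*x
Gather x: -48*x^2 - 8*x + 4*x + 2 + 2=-48*x^2 - 4*x + 4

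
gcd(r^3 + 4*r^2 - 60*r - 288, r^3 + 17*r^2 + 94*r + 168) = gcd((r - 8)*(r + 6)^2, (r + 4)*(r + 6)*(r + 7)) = r + 6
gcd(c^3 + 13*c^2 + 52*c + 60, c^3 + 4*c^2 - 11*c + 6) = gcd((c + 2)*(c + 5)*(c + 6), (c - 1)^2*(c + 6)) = c + 6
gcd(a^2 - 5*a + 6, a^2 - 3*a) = a - 3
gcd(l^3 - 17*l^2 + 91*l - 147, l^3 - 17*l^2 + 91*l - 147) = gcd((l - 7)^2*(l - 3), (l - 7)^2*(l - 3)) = l^3 - 17*l^2 + 91*l - 147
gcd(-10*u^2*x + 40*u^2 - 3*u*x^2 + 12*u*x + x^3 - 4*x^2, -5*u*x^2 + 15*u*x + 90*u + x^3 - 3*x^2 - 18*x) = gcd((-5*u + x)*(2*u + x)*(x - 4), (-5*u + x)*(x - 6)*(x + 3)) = -5*u + x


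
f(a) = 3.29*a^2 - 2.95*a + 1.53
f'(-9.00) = -62.17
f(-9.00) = 294.57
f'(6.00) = 36.53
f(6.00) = 102.27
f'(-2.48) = -19.27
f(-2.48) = 29.08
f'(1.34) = 5.87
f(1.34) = 3.48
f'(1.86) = 9.29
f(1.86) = 7.43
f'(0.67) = 1.46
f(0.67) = 1.03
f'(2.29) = 12.12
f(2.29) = 12.03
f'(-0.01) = -3.02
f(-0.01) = 1.56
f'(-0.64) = -7.16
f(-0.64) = 4.77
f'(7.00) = 43.11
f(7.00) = 142.09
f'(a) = 6.58*a - 2.95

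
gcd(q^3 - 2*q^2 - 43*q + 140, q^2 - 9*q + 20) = q^2 - 9*q + 20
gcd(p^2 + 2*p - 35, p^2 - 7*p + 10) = p - 5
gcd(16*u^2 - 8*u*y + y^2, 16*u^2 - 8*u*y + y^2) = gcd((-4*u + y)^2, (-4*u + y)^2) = 16*u^2 - 8*u*y + y^2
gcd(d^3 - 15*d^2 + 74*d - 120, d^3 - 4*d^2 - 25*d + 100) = d^2 - 9*d + 20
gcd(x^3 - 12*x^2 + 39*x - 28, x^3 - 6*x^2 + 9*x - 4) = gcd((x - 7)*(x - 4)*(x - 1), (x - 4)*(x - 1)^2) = x^2 - 5*x + 4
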